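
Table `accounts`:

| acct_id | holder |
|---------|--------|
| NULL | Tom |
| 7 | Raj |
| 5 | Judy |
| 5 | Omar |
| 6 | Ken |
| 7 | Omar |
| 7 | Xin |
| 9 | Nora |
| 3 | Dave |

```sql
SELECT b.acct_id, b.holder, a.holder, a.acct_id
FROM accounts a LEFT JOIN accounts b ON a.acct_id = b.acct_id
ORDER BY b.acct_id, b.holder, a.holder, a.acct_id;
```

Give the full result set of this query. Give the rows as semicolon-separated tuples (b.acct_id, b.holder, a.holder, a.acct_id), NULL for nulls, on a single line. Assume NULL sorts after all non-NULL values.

(3, Dave, Dave, 3); (5, Judy, Judy, 5); (5, Judy, Omar, 5); (5, Omar, Judy, 5); (5, Omar, Omar, 5); (6, Ken, Ken, 6); (7, Omar, Omar, 7); (7, Omar, Raj, 7); (7, Omar, Xin, 7); (7, Raj, Omar, 7); (7, Raj, Raj, 7); (7, Raj, Xin, 7); (7, Xin, Omar, 7); (7, Xin, Raj, 7); (7, Xin, Xin, 7); (9, Nora, Nora, 9); (NULL, NULL, Tom, NULL)

LEFT JOIN keeps every row from `accounts a`; unmatched rows get NULL for `accounts b`'s columns.
Matching on a.acct_id = b.acct_id. A NULL in a compared column never satisfies the condition.
Matched pairs: 16; unmatched a rows kept: 1.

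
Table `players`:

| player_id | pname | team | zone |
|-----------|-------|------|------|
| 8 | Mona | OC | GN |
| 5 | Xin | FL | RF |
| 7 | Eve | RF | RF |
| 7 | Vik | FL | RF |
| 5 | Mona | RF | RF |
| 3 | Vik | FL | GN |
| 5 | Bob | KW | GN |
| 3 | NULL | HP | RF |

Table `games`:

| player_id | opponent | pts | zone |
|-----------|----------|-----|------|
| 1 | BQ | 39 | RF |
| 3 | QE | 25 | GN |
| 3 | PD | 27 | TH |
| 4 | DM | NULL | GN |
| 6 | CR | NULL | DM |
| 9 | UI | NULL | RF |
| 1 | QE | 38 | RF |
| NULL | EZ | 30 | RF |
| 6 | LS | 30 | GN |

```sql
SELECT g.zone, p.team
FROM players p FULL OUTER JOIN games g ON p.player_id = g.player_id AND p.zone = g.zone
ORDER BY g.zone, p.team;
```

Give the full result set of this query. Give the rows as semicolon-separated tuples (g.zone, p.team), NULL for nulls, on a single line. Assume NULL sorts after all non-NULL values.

(DM, NULL); (GN, FL); (GN, NULL); (GN, NULL); (RF, NULL); (RF, NULL); (RF, NULL); (RF, NULL); (TH, NULL); (NULL, FL); (NULL, FL); (NULL, HP); (NULL, KW); (NULL, OC); (NULL, RF); (NULL, RF)

FULL OUTER JOIN keeps every row from both sides; unmatched rows get NULL for the other side's columns.
Matching on p.player_id = g.player_id AND p.zone = g.zone. A NULL in a compared column never satisfies the condition.
Matched pairs: 1; unmatched p rows kept: 7; unmatched g rows kept: 8.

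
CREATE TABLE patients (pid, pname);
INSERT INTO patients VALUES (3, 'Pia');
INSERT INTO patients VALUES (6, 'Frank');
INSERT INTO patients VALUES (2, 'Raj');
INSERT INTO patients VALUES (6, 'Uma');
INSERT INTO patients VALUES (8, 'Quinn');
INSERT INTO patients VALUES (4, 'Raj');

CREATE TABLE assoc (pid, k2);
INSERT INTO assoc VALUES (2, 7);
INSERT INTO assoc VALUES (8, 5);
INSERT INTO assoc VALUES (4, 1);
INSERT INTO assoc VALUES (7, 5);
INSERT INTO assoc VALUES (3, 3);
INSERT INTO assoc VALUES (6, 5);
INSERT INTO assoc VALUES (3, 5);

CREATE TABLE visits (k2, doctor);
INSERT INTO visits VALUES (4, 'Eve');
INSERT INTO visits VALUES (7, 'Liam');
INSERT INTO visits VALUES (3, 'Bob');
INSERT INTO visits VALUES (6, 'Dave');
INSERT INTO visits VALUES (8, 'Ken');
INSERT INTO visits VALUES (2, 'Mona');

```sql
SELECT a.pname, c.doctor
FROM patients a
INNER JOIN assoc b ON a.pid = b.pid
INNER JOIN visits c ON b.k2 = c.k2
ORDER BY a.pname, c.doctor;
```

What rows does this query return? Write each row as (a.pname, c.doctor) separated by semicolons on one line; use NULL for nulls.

(Pia, Bob); (Raj, Liam)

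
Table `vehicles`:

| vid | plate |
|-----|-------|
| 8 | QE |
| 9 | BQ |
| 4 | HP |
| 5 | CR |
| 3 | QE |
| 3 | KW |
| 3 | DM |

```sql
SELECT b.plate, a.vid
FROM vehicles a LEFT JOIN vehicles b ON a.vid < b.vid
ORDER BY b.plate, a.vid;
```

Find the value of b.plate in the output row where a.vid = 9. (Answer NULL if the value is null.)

LEFT JOIN keeps every row from `vehicles a`; unmatched rows get NULL for `vehicles b`'s columns.
Matching on a.vid < b.vid.
Matched pairs: 18; unmatched a rows kept: 1.

NULL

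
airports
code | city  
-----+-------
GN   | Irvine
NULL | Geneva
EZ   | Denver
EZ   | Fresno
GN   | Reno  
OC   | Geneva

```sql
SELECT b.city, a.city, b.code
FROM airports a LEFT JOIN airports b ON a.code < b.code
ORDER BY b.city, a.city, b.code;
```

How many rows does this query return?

10

LEFT JOIN keeps every row from `airports a`; unmatched rows get NULL for `airports b`'s columns.
Matching on a.code < b.code. A NULL in a compared column never satisfies the condition.
- a[0] code=GN → 1 match(es) in b → 1 row(s).
- a[1] code=NULL → no match; kept with NULLs on the b side.
- a[2] code=EZ → 3 match(es) in b → 3 row(s).
- a[3] code=EZ → 3 match(es) in b → 3 row(s).
- a[4] code=GN → 1 match(es) in b → 1 row(s).
- a[5] code=OC → no match; kept with NULLs on the b side.
Total: 8 matched + 2 padded = 10 rows.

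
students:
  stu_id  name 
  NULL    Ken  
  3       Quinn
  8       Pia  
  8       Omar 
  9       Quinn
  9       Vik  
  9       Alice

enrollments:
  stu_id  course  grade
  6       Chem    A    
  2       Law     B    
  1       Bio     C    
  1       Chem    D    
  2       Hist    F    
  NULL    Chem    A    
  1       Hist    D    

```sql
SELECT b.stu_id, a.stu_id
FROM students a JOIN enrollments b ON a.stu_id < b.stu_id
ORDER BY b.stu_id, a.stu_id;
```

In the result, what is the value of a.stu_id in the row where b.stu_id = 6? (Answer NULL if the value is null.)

INNER JOIN keeps only pairs where the ON condition holds.
Matching on a.stu_id < b.stu_id. A NULL in a compared column never satisfies the condition.
- a row (stu_id=NULL): no match → dropped.
- a row (stu_id=3): matches 1 b row(s) → 1 output row(s).
- a row (stu_id=8): no match → dropped.
- a row (stu_id=8): no match → dropped.
- a row (stu_id=9): no match → dropped.
- a row (stu_id=9): no match → dropped.
- a row (stu_id=9): no match → dropped.

3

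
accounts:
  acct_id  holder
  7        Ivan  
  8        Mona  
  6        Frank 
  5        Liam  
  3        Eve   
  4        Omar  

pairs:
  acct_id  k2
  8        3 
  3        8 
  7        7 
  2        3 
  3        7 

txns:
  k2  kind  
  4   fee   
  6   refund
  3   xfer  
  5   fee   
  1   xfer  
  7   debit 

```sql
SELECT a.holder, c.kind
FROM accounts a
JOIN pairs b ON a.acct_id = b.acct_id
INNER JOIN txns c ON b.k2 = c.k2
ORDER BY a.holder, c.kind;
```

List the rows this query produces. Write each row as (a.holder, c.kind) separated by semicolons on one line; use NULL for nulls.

(Eve, debit); (Ivan, debit); (Mona, xfer)

Step 1 — a INNER JOIN b on acct_id → 4 row(s).
Then INNER JOIN `txns c` on k2: keep only rows whose b.k2 appears in c.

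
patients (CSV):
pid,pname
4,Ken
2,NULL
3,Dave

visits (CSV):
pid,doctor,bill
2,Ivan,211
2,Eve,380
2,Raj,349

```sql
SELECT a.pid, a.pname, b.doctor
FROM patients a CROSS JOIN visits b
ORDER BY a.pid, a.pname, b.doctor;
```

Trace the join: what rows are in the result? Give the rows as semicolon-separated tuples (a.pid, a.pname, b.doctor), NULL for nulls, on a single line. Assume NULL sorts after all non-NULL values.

(2, NULL, Eve); (2, NULL, Ivan); (2, NULL, Raj); (3, Dave, Eve); (3, Dave, Ivan); (3, Dave, Raj); (4, Ken, Eve); (4, Ken, Ivan); (4, Ken, Raj)

CROSS JOIN pairs every row of `patients` with every row of `visits`: 3 × 3 = 9 rows.
After projecting and ordering:
a.pid | a.pname | b.doctor
2 | NULL | Eve
2 | NULL | Ivan
2 | NULL | Raj
3 | Dave | Eve
3 | Dave | Ivan
3 | Dave | Raj
4 | Ken | Eve
4 | Ken | Ivan
4 | Ken | Raj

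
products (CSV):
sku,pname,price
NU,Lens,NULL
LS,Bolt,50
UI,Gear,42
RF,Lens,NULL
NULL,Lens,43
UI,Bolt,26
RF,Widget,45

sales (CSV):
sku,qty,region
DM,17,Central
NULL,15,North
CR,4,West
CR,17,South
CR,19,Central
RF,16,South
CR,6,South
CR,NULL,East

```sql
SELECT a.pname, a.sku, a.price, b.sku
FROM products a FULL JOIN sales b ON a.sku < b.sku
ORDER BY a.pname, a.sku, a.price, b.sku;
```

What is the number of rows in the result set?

14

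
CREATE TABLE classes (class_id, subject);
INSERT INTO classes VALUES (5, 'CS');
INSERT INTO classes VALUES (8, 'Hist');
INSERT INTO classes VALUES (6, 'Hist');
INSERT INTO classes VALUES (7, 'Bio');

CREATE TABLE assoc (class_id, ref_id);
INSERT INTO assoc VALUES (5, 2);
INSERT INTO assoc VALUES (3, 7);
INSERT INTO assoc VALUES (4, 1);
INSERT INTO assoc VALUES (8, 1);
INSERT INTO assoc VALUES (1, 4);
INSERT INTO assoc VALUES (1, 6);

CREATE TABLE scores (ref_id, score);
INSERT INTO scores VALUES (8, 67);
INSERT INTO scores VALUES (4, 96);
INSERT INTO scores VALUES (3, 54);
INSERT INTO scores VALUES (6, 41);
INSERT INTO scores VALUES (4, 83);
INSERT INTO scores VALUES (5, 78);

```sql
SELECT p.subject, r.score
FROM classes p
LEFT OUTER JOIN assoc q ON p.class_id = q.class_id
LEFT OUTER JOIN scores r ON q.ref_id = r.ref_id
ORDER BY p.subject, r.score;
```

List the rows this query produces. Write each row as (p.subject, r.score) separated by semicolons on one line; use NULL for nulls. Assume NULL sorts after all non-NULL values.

Step 1 — p LEFT JOIN q on class_id → 4 row(s).
Then LEFT JOIN `scores r` on ref_id: each of those 4 rows is kept; rows whose q.ref_id has no match in r get NULL for r's columns.

(Bio, NULL); (CS, NULL); (Hist, NULL); (Hist, NULL)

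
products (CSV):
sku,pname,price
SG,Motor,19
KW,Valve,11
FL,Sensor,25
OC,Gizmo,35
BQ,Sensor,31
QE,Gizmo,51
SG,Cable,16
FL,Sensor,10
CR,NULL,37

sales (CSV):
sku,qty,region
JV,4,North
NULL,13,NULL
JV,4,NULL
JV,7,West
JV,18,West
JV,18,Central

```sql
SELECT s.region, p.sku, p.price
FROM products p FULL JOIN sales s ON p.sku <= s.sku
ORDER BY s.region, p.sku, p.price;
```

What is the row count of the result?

26

FULL OUTER JOIN keeps every row from both sides; unmatched rows get NULL for the other side's columns.
Matching on p.sku <= s.sku. A NULL in a compared column never satisfies the condition.
Matched pairs: 20; unmatched p rows kept: 5; unmatched s rows kept: 1.
Total: 20 matched + 6 padded = 26 rows.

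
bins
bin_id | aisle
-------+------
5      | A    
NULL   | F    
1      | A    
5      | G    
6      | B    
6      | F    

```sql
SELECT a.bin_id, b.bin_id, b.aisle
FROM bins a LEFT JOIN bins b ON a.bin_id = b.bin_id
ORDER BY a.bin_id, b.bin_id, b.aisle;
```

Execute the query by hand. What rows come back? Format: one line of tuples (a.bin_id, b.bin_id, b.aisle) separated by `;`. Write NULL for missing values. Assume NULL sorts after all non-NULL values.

LEFT JOIN keeps every row from `bins a`; unmatched rows get NULL for `bins b`'s columns.
Matching on a.bin_id = b.bin_id. A NULL in a compared column never satisfies the condition.
- a row (bin_id=5): matches 2 b row(s) → 2 output row(s).
- a row (bin_id=NULL): no match → kept, b columns NULL.
- a row (bin_id=1): matches 1 b row(s) → 1 output row(s).
- a row (bin_id=5): matches 2 b row(s) → 2 output row(s).
- a row (bin_id=6): matches 2 b row(s) → 2 output row(s).
- a row (bin_id=6): matches 2 b row(s) → 2 output row(s).
After projecting and ordering:
a.bin_id | b.bin_id | b.aisle
1 | 1 | A
5 | 5 | A
5 | 5 | A
5 | 5 | G
5 | 5 | G
6 | 6 | B
6 | 6 | B
6 | 6 | F
6 | 6 | F
NULL | NULL | NULL

(1, 1, A); (5, 5, A); (5, 5, A); (5, 5, G); (5, 5, G); (6, 6, B); (6, 6, B); (6, 6, F); (6, 6, F); (NULL, NULL, NULL)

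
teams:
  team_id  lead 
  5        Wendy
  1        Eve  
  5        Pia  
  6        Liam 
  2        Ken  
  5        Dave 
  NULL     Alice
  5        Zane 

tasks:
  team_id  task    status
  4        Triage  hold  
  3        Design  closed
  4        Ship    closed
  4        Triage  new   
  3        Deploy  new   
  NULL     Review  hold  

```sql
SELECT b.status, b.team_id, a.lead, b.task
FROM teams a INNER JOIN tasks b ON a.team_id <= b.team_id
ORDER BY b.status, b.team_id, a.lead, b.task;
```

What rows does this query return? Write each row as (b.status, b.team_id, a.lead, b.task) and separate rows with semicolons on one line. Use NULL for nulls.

(closed, 3, Eve, Design); (closed, 3, Ken, Design); (closed, 4, Eve, Ship); (closed, 4, Ken, Ship); (hold, 4, Eve, Triage); (hold, 4, Ken, Triage); (new, 3, Eve, Deploy); (new, 3, Ken, Deploy); (new, 4, Eve, Triage); (new, 4, Ken, Triage)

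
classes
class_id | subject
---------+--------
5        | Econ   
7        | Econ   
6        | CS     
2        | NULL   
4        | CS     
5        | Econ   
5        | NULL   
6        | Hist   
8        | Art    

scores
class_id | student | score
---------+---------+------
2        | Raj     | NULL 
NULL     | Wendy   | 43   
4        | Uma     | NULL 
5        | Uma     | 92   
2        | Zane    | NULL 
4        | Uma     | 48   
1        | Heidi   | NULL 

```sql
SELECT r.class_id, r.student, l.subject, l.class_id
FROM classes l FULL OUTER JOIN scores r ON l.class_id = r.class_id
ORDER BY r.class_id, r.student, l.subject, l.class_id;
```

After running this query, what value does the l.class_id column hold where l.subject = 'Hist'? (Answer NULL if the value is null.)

6

FULL OUTER JOIN keeps every row from both sides; unmatched rows get NULL for the other side's columns.
Matching on l.class_id = r.class_id. A NULL in a compared column never satisfies the condition.
- l[0] class_id=5 → 1 match(es) in r → 1 row(s).
- l[1] class_id=7 → no match; kept with NULLs on the r side.
- l[2] class_id=6 → no match; kept with NULLs on the r side.
- l[3] class_id=2 → 2 match(es) in r → 2 row(s).
- l[4] class_id=4 → 2 match(es) in r → 2 row(s).
- l[5] class_id=5 → 1 match(es) in r → 1 row(s).
- l[6] class_id=5 → 1 match(es) in r → 1 row(s).
- l[7] class_id=6 → no match; kept with NULLs on the r side.
- l[8] class_id=8 → no match; kept with NULLs on the r side.
- 2 row(s) from r found no l partner → padded with NULL.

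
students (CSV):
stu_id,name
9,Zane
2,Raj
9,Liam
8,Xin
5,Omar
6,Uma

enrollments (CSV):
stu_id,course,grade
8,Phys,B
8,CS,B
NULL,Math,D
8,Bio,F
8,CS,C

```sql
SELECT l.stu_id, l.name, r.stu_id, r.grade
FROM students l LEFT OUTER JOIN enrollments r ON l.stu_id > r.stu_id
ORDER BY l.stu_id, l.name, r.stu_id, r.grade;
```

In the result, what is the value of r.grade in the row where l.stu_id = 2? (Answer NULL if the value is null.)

LEFT JOIN keeps every row from `students`; unmatched rows get NULL for `enrollments`'s columns.
Matching on l.stu_id > r.stu_id. A NULL in a compared column never satisfies the condition.
- l row (stu_id=9): matches 4 r row(s) → 4 output row(s).
- l row (stu_id=2): no match → kept, r columns NULL.
- l row (stu_id=9): matches 4 r row(s) → 4 output row(s).
- l row (stu_id=8): no match → kept, r columns NULL.
- l row (stu_id=5): no match → kept, r columns NULL.
- l row (stu_id=6): no match → kept, r columns NULL.

NULL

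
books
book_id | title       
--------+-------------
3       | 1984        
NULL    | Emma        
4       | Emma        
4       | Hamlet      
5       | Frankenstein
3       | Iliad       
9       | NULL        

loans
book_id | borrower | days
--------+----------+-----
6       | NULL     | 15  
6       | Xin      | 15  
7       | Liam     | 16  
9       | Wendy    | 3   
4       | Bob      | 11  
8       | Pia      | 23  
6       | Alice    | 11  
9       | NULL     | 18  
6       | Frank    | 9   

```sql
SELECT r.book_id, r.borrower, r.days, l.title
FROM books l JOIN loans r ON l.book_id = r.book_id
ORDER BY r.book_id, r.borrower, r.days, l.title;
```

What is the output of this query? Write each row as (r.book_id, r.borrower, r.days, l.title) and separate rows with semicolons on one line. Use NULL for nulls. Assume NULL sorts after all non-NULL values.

(4, Bob, 11, Emma); (4, Bob, 11, Hamlet); (9, Wendy, 3, NULL); (9, NULL, 18, NULL)

INNER JOIN keeps only pairs where the ON condition holds.
Matching on l.book_id = r.book_id. A NULL in a compared column never satisfies the condition.
Matched pairs: 4.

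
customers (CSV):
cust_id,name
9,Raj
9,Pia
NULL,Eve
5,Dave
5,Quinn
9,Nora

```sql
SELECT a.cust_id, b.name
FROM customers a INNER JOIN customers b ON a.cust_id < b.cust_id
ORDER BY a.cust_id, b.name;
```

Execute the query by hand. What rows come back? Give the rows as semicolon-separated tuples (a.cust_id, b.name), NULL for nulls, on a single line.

(5, Nora); (5, Nora); (5, Pia); (5, Pia); (5, Raj); (5, Raj)

INNER JOIN keeps only pairs where the ON condition holds.
Matching on a.cust_id < b.cust_id. A NULL in a compared column never satisfies the condition.
- cust_id=9: no matching b row, dropped.
- cust_id=9: no matching b row, dropped.
- cust_id=NULL: no matching b row, dropped.
- cust_id=5: 3 matching b row(s), so 3 row(s) emitted.
- cust_id=5: 3 matching b row(s), so 3 row(s) emitted.
- cust_id=9: no matching b row, dropped.
After projecting and ordering:
a.cust_id | b.name
5 | Nora
5 | Nora
5 | Pia
5 | Pia
5 | Raj
5 | Raj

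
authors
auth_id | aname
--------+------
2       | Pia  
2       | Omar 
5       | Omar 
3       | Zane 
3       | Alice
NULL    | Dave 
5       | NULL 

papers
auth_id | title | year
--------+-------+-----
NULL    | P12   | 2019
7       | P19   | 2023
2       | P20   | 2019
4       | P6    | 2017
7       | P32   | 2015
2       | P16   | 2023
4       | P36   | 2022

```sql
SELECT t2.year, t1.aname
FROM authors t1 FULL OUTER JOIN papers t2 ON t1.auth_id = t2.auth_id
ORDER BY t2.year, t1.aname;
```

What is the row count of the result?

14

FULL OUTER JOIN keeps every row from both sides; unmatched rows get NULL for the other side's columns.
Matching on t1.auth_id = t2.auth_id. A NULL in a compared column never satisfies the condition.
- t1 (auth_id=2) pairs with 2 row(s) of t2.
- t1 (auth_id=2) pairs with 2 row(s) of t2.
- t1 (auth_id=5) has no partner → padded with NULL.
- t1 (auth_id=3) has no partner → padded with NULL.
- t1 (auth_id=3) has no partner → padded with NULL.
- t1 (auth_id=NULL) has no partner → padded with NULL.
- t1 (auth_id=5) has no partner → padded with NULL.
- 5 row(s) from t2 found no t1 partner → padded with NULL.
Total: 4 matched + 10 padded = 14 rows.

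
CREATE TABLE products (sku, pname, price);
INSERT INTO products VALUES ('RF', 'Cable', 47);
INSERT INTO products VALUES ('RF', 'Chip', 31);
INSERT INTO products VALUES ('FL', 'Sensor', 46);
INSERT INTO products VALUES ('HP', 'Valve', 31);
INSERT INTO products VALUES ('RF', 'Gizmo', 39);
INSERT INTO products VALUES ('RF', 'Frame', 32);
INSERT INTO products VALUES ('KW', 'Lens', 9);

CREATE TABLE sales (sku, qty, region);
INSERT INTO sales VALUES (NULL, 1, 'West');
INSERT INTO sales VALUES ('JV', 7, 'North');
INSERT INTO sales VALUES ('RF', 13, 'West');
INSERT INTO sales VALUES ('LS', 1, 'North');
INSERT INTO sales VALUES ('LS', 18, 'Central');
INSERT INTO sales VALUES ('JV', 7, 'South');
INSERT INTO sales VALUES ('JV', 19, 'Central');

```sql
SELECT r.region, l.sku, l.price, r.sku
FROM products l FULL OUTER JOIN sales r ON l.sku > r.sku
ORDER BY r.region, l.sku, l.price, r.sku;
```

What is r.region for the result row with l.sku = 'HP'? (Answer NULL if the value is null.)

NULL

FULL OUTER JOIN keeps every row from both sides; unmatched rows get NULL for the other side's columns.
Matching on l.sku > r.sku. A NULL in a compared column never satisfies the condition.
- l[0] sku=RF → 5 match(es) in r → 5 row(s).
- l[1] sku=RF → 5 match(es) in r → 5 row(s).
- l[2] sku=FL → no match; kept with NULLs on the r side.
- l[3] sku=HP → no match; kept with NULLs on the r side.
- l[4] sku=RF → 5 match(es) in r → 5 row(s).
- l[5] sku=RF → 5 match(es) in r → 5 row(s).
- l[6] sku=KW → 3 match(es) in r → 3 row(s).
- plus 2 unmatched r row(s), each kept with NULL l columns.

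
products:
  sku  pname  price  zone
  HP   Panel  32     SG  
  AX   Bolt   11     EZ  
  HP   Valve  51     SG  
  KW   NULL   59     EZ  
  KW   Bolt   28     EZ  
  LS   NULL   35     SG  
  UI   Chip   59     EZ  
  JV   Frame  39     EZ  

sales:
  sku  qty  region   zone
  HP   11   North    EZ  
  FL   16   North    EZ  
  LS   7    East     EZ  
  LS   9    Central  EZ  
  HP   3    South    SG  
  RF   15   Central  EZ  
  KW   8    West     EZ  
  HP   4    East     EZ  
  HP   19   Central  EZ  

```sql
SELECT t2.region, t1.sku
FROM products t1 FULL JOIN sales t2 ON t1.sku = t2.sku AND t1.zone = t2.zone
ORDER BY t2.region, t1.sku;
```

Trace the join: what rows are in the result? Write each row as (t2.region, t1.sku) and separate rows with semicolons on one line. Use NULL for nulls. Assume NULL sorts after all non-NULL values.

(Central, NULL); (Central, NULL); (Central, NULL); (East, NULL); (East, NULL); (North, NULL); (North, NULL); (South, HP); (South, HP); (West, KW); (West, KW); (NULL, AX); (NULL, JV); (NULL, LS); (NULL, UI)

FULL OUTER JOIN keeps every row from both sides; unmatched rows get NULL for the other side's columns.
Matching on t1.sku = t2.sku AND t1.zone = t2.zone.
- t1 (sku=HP, zone=SG) pairs with 1 row(s) of t2.
- t1 (sku=AX, zone=EZ) has no partner → padded with NULL.
- t1 (sku=HP, zone=SG) pairs with 1 row(s) of t2.
- t1 (sku=KW, zone=EZ) pairs with 1 row(s) of t2.
- t1 (sku=KW, zone=EZ) pairs with 1 row(s) of t2.
- t1 (sku=LS, zone=SG) has no partner → padded with NULL.
- t1 (sku=UI, zone=EZ) has no partner → padded with NULL.
- t1 (sku=JV, zone=EZ) has no partner → padded with NULL.
- 7 row(s) from t2 found no t1 partner → padded with NULL.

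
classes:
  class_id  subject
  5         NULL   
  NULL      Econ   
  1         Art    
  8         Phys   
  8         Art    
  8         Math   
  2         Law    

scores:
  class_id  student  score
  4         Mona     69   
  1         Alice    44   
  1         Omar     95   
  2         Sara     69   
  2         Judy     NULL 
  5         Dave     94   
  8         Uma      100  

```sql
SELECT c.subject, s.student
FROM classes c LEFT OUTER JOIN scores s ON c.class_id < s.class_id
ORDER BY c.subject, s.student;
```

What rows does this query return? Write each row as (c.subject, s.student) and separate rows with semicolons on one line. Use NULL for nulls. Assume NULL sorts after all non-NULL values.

LEFT JOIN keeps every row from `classes`; unmatched rows get NULL for `scores`'s columns.
Matching on c.class_id < s.class_id. A NULL in a compared column never satisfies the condition.
- c (class_id=5) pairs with 1 row(s) of s.
- c (class_id=NULL) has no partner → padded with NULL.
- c (class_id=1) pairs with 5 row(s) of s.
- c (class_id=8) has no partner → padded with NULL.
- c (class_id=8) has no partner → padded with NULL.
- c (class_id=8) has no partner → padded with NULL.
- c (class_id=2) pairs with 3 row(s) of s.

(Art, Dave); (Art, Judy); (Art, Mona); (Art, Sara); (Art, Uma); (Art, NULL); (Econ, NULL); (Law, Dave); (Law, Mona); (Law, Uma); (Math, NULL); (Phys, NULL); (NULL, Uma)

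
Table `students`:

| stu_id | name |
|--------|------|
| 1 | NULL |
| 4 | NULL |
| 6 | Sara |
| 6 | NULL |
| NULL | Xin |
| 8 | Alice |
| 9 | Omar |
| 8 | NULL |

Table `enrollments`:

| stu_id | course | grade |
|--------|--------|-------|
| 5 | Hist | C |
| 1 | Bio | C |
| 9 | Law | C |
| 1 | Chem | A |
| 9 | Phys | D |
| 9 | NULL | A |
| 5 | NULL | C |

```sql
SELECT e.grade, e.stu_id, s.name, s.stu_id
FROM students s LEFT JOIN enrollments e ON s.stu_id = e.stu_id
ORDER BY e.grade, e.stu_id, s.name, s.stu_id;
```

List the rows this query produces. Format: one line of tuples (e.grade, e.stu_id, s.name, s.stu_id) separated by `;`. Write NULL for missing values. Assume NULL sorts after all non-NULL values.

LEFT JOIN keeps every row from `students`; unmatched rows get NULL for `enrollments`'s columns.
Matching on s.stu_id = e.stu_id. A NULL in a compared column never satisfies the condition.
- stu_id=1: 2 matching e row(s), so 2 row(s) emitted.
- stu_id=4: no e row matches, row kept with e columns NULL.
- stu_id=6: no e row matches, row kept with e columns NULL.
- stu_id=6: no e row matches, row kept with e columns NULL.
- stu_id=NULL: no e row matches, row kept with e columns NULL.
- stu_id=8: no e row matches, row kept with e columns NULL.
- stu_id=9: 3 matching e row(s), so 3 row(s) emitted.
- stu_id=8: no e row matches, row kept with e columns NULL.

(A, 1, NULL, 1); (A, 9, Omar, 9); (C, 1, NULL, 1); (C, 9, Omar, 9); (D, 9, Omar, 9); (NULL, NULL, Alice, 8); (NULL, NULL, Sara, 6); (NULL, NULL, Xin, NULL); (NULL, NULL, NULL, 4); (NULL, NULL, NULL, 6); (NULL, NULL, NULL, 8)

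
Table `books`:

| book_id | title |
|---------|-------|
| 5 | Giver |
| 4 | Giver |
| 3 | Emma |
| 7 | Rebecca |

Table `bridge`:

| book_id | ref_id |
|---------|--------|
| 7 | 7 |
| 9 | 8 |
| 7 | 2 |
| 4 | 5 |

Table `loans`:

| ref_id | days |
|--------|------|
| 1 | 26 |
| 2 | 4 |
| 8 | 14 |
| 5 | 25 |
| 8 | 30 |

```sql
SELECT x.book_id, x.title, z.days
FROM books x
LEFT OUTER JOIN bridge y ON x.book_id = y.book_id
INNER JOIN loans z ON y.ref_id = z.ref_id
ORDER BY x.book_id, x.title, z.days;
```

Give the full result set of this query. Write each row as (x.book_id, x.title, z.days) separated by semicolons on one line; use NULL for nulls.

Joins associate left-to-right: books LEFT JOIN bridge on book_id gives 5 intermediate row(s).
Then INNER JOIN `loans z` on ref_id: keep only rows whose y.ref_id appears in z.

(4, Giver, 25); (7, Rebecca, 4)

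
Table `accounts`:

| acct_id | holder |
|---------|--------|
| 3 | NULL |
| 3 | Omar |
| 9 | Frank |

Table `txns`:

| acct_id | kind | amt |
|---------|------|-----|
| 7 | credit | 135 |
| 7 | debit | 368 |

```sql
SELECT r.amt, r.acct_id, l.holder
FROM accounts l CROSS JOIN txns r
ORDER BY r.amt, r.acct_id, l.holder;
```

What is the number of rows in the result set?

6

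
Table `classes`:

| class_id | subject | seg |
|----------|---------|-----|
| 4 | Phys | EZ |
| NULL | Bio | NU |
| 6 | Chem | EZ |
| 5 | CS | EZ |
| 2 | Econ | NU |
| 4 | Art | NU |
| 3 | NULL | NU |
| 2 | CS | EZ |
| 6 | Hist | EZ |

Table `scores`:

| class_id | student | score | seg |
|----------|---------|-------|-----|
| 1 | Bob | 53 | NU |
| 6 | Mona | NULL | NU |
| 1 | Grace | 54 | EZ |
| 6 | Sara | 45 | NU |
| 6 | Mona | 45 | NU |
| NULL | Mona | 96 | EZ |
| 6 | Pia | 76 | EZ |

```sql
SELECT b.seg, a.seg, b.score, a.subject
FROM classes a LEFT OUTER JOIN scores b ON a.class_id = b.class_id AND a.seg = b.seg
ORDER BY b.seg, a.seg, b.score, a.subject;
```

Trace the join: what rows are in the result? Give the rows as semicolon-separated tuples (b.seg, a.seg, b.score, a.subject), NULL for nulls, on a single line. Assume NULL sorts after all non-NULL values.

(EZ, EZ, 76, Chem); (EZ, EZ, 76, Hist); (NULL, EZ, NULL, CS); (NULL, EZ, NULL, CS); (NULL, EZ, NULL, Phys); (NULL, NU, NULL, Art); (NULL, NU, NULL, Bio); (NULL, NU, NULL, Econ); (NULL, NU, NULL, NULL)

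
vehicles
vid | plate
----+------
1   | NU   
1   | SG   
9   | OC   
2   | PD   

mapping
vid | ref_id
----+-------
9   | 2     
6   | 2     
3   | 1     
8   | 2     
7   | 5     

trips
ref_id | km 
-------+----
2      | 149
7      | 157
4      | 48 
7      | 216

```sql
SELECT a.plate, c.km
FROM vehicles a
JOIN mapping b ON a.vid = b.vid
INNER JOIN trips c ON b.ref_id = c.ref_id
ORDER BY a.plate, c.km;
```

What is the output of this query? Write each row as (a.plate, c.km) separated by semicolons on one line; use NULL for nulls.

(OC, 149)

Joins associate left-to-right: vehicles INNER JOIN mapping on vid gives 1 intermediate row(s).
Then INNER JOIN `trips c` on ref_id: keep only rows whose b.ref_id appears in c.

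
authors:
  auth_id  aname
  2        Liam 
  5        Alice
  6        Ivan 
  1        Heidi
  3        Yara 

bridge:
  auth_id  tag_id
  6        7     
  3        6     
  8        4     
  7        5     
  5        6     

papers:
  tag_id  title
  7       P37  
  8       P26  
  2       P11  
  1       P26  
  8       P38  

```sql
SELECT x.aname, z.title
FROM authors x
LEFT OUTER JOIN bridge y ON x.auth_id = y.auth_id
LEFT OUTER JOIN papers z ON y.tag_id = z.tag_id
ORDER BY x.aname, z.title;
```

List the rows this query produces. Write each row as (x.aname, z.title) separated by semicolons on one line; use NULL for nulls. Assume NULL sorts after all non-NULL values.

(Alice, NULL); (Heidi, NULL); (Ivan, P37); (Liam, NULL); (Yara, NULL)

Joins associate left-to-right: authors LEFT JOIN bridge on auth_id gives 5 intermediate row(s).
Then LEFT JOIN `papers z` on tag_id: each of those 5 rows is kept; rows whose y.tag_id has no match in z get NULL for z's columns.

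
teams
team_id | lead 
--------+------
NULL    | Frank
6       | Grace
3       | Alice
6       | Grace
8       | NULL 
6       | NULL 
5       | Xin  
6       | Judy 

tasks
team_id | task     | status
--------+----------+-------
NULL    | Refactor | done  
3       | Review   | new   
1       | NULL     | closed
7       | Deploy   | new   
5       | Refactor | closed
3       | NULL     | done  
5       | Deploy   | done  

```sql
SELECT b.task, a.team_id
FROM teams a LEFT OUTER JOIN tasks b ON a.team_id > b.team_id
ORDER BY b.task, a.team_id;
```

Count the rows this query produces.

31

LEFT JOIN keeps every row from `teams`; unmatched rows get NULL for `tasks`'s columns.
Matching on a.team_id > b.team_id. A NULL in a compared column never satisfies the condition.
Matched pairs: 30; unmatched a rows kept: 1.
Total: 30 matched + 1 padded = 31 rows.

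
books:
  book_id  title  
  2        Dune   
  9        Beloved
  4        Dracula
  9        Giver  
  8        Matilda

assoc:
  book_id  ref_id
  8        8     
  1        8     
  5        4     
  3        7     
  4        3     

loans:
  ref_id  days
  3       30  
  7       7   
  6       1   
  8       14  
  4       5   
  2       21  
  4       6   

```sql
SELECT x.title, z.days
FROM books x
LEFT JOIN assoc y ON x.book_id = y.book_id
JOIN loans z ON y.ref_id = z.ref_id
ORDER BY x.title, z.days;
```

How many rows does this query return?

2

Evaluate left to right. First `books x LEFT JOIN assoc y` on book_id: 5 row(s).
Then INNER JOIN `loans z` on ref_id: keep only rows whose y.ref_id appears in z.
Result: 2 row(s).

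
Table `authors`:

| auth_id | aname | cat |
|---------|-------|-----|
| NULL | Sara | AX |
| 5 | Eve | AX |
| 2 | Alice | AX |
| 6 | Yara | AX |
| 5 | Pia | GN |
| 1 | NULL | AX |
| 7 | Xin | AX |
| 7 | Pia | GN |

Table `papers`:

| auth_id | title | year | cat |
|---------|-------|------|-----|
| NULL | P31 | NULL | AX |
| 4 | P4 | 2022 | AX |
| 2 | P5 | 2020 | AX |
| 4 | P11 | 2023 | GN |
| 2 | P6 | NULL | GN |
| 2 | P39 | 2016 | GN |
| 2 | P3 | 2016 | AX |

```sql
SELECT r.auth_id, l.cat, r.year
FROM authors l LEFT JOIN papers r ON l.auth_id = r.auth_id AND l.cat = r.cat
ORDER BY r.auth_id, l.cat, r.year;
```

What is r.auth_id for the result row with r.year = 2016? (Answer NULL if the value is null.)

LEFT JOIN keeps every row from `authors`; unmatched rows get NULL for `papers`'s columns.
Matching on l.auth_id = r.auth_id AND l.cat = r.cat. A NULL in a compared column never satisfies the condition.
Matched pairs: 2; unmatched l rows kept: 7.

2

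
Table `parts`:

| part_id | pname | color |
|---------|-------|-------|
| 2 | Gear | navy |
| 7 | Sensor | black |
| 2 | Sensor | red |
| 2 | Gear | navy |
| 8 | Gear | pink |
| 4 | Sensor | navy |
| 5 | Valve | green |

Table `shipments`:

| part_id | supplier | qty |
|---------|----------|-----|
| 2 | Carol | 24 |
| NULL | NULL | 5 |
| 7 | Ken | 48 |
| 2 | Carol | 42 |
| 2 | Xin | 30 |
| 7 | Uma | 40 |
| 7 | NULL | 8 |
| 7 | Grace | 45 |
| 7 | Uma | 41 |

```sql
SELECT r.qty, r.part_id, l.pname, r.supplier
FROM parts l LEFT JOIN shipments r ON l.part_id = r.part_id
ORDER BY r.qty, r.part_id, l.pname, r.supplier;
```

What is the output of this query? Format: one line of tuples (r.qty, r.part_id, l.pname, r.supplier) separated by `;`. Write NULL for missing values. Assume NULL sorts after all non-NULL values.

(8, 7, Sensor, NULL); (24, 2, Gear, Carol); (24, 2, Gear, Carol); (24, 2, Sensor, Carol); (30, 2, Gear, Xin); (30, 2, Gear, Xin); (30, 2, Sensor, Xin); (40, 7, Sensor, Uma); (41, 7, Sensor, Uma); (42, 2, Gear, Carol); (42, 2, Gear, Carol); (42, 2, Sensor, Carol); (45, 7, Sensor, Grace); (48, 7, Sensor, Ken); (NULL, NULL, Gear, NULL); (NULL, NULL, Sensor, NULL); (NULL, NULL, Valve, NULL)

LEFT JOIN keeps every row from `parts`; unmatched rows get NULL for `shipments`'s columns.
Matching on l.part_id = r.part_id. A NULL in a compared column never satisfies the condition.
Matched pairs: 14; unmatched l rows kept: 3.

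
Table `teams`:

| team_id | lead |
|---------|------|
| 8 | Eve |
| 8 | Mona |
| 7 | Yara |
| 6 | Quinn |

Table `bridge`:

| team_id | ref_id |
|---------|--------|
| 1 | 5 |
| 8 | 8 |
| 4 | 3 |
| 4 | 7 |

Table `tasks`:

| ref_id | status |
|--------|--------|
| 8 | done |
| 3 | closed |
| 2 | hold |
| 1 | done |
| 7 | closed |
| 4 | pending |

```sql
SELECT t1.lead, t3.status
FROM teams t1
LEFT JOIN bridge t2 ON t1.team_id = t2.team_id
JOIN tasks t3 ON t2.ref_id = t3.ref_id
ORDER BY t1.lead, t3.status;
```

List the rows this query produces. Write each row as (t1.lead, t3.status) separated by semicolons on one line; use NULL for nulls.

(Eve, done); (Mona, done)

Step 1 — t1 LEFT JOIN t2 on team_id → 4 row(s).
Then INNER JOIN `tasks t3` on ref_id: keep only rows whose t2.ref_id appears in t3.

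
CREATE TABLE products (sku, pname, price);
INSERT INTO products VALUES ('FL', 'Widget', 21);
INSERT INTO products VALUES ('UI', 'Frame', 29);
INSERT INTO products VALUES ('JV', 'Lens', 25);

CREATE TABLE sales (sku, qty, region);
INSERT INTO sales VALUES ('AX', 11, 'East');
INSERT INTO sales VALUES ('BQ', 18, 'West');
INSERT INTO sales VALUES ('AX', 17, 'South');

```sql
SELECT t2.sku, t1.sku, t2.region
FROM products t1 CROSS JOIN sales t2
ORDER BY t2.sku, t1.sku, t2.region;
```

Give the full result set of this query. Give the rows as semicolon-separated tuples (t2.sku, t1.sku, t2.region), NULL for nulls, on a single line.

(AX, FL, East); (AX, FL, South); (AX, JV, East); (AX, JV, South); (AX, UI, East); (AX, UI, South); (BQ, FL, West); (BQ, JV, West); (BQ, UI, West)

CROSS JOIN pairs every row of `products` with every row of `sales`: 3 × 3 = 9 rows.
After projecting and ordering:
t2.sku | t1.sku | t2.region
AX | FL | East
AX | FL | South
AX | JV | East
AX | JV | South
AX | UI | East
AX | UI | South
BQ | FL | West
BQ | JV | West
BQ | UI | West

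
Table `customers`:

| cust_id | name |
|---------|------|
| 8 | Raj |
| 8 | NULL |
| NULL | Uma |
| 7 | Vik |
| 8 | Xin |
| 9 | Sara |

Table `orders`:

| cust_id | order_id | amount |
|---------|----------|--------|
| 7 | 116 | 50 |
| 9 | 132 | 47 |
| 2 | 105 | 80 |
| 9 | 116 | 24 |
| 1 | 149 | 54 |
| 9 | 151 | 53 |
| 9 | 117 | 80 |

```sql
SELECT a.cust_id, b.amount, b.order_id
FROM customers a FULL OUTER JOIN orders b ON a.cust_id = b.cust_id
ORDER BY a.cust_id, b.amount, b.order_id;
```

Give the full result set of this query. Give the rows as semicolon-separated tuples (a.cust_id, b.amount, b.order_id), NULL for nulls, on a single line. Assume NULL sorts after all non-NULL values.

(7, 50, 116); (8, NULL, NULL); (8, NULL, NULL); (8, NULL, NULL); (9, 24, 116); (9, 47, 132); (9, 53, 151); (9, 80, 117); (NULL, 54, 149); (NULL, 80, 105); (NULL, NULL, NULL)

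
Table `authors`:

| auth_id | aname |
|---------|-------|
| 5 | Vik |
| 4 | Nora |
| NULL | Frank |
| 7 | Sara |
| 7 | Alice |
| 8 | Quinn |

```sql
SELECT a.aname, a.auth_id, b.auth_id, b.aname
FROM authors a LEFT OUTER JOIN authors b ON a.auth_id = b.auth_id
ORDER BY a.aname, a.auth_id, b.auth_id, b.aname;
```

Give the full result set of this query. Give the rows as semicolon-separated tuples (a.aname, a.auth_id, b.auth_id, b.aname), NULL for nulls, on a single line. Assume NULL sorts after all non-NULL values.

(Alice, 7, 7, Alice); (Alice, 7, 7, Sara); (Frank, NULL, NULL, NULL); (Nora, 4, 4, Nora); (Quinn, 8, 8, Quinn); (Sara, 7, 7, Alice); (Sara, 7, 7, Sara); (Vik, 5, 5, Vik)

LEFT JOIN keeps every row from `authors a`; unmatched rows get NULL for `authors b`'s columns.
Matching on a.auth_id = b.auth_id. A NULL in a compared column never satisfies the condition.
- a[0] auth_id=5 → 1 match(es) in b → 1 row(s).
- a[1] auth_id=4 → 1 match(es) in b → 1 row(s).
- a[2] auth_id=NULL → no match; kept with NULLs on the b side.
- a[3] auth_id=7 → 2 match(es) in b → 2 row(s).
- a[4] auth_id=7 → 2 match(es) in b → 2 row(s).
- a[5] auth_id=8 → 1 match(es) in b → 1 row(s).
After projecting and ordering:
a.aname | a.auth_id | b.auth_id | b.aname
Alice | 7 | 7 | Alice
Alice | 7 | 7 | Sara
Frank | NULL | NULL | NULL
Nora | 4 | 4 | Nora
Quinn | 8 | 8 | Quinn
Sara | 7 | 7 | Alice
Sara | 7 | 7 | Sara
Vik | 5 | 5 | Vik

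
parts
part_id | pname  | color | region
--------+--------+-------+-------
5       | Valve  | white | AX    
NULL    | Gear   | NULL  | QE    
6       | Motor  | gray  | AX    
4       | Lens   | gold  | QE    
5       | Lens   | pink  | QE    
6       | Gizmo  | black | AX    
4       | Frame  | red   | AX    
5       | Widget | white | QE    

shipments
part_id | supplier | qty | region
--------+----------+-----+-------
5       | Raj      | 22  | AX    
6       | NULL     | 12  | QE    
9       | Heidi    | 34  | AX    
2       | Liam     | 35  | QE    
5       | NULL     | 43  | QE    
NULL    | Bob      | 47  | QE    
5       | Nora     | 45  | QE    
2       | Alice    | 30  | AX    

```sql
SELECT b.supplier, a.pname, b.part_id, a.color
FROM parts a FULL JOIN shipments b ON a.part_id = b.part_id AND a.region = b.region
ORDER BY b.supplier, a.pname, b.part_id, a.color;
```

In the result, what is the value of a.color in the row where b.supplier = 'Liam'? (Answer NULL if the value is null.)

FULL OUTER JOIN keeps every row from both sides; unmatched rows get NULL for the other side's columns.
Matching on a.part_id = b.part_id AND a.region = b.region. A NULL in a compared column never satisfies the condition.
- part_id=5, region=AX: 1 matching b row(s), so 1 row(s) emitted.
- part_id=NULL, region=QE: no b row matches, row kept with b columns NULL.
- part_id=6, region=AX: no b row matches, row kept with b columns NULL.
- part_id=4, region=QE: no b row matches, row kept with b columns NULL.
- part_id=5, region=QE: 2 matching b row(s), so 2 row(s) emitted.
- part_id=6, region=AX: no b row matches, row kept with b columns NULL.
- part_id=4, region=AX: no b row matches, row kept with b columns NULL.
- part_id=5, region=QE: 2 matching b row(s), so 2 row(s) emitted.
- plus 5 unmatched b row(s), each kept with NULL a columns.

NULL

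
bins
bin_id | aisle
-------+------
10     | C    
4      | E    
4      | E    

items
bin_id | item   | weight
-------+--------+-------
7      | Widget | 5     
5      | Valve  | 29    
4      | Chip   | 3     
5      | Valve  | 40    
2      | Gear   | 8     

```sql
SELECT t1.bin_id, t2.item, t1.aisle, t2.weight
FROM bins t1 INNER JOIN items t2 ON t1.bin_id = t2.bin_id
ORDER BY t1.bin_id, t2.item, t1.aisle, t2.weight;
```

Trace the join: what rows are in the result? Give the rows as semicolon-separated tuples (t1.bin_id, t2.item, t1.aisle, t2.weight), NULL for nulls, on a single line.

(4, Chip, E, 3); (4, Chip, E, 3)

INNER JOIN keeps only pairs where the ON condition holds.
Matching on t1.bin_id = t2.bin_id.
Matched pairs: 2.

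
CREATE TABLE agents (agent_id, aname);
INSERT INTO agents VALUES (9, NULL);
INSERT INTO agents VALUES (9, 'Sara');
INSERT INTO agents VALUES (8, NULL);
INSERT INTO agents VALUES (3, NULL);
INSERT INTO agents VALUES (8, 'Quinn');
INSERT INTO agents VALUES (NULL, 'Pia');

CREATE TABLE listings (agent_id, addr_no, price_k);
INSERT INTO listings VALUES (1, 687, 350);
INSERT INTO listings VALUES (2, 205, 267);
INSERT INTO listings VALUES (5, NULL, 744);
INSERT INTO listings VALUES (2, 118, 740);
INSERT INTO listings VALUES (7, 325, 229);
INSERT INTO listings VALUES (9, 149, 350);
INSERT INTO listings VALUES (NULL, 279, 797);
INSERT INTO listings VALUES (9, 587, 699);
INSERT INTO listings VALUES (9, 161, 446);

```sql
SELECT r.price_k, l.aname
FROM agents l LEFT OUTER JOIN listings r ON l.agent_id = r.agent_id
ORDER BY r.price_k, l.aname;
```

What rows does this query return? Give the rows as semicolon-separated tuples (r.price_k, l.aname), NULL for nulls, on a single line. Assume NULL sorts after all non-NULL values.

(350, Sara); (350, NULL); (446, Sara); (446, NULL); (699, Sara); (699, NULL); (NULL, Pia); (NULL, Quinn); (NULL, NULL); (NULL, NULL)

LEFT JOIN keeps every row from `agents`; unmatched rows get NULL for `listings`'s columns.
Matching on l.agent_id = r.agent_id. A NULL in a compared column never satisfies the condition.
- l[0] agent_id=9 → 3 match(es) in r → 3 row(s).
- l[1] agent_id=9 → 3 match(es) in r → 3 row(s).
- l[2] agent_id=8 → no match; kept with NULLs on the r side.
- l[3] agent_id=3 → no match; kept with NULLs on the r side.
- l[4] agent_id=8 → no match; kept with NULLs on the r side.
- l[5] agent_id=NULL → no match; kept with NULLs on the r side.
After projecting and ordering:
r.price_k | l.aname
350 | Sara
350 | NULL
446 | Sara
446 | NULL
699 | Sara
699 | NULL
NULL | Pia
NULL | Quinn
NULL | NULL
NULL | NULL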